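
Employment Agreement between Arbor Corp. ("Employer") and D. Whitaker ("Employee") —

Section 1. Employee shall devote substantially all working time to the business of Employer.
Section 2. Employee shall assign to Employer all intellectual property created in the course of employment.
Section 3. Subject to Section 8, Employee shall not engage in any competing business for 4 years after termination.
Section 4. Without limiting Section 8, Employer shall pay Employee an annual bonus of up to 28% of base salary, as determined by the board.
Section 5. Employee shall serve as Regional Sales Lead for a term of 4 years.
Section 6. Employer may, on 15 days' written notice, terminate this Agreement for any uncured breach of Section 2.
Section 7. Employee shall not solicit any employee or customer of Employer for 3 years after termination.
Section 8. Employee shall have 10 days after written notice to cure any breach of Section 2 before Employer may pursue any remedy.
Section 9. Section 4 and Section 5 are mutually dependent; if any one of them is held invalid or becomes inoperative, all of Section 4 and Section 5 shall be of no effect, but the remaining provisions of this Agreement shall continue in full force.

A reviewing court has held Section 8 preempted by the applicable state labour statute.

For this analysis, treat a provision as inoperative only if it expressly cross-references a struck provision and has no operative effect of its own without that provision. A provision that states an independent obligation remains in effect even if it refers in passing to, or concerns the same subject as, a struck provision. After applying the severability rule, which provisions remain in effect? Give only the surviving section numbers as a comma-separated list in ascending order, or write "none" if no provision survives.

Section 8 is struck. Although Section 3 refers to Section 8, its operative terms do not depend on Section 8, so it remains in effect. Although Section 4 refers to Section 8, its operative terms do not depend on Section 8, so it remains in effect. Nothing else in the Agreement is defined by reference to Section 8. Section 9 ties Section 4 and Section 5 together, but none of those is affected here; the remaining provisions continue in force under Section 9. That leaves Section 1, Section 2, Section 3, Section 4, Section 5, Section 6, Section 7, and Section 9 in effect.

1, 2, 3, 4, 5, 6, 7, 9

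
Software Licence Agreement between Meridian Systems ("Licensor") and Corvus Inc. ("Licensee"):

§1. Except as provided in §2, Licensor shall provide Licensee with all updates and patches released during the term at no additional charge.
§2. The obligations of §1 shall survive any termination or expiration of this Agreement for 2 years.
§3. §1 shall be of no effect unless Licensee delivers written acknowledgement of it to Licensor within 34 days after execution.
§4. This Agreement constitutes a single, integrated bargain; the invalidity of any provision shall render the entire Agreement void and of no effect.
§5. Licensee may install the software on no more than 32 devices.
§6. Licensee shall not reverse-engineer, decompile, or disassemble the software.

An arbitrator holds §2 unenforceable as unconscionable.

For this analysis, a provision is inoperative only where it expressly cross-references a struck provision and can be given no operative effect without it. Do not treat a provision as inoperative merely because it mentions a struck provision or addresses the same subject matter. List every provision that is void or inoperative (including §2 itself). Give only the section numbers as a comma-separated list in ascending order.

1, 2, 3, 4, 5, 6

§2 is struck. Nothing else in the Agreement is defined by reference to §2. §4 provides that the Agreement is not severable, so the invalidity of any one provision voids the entire Agreement. No provision of the Agreement survives.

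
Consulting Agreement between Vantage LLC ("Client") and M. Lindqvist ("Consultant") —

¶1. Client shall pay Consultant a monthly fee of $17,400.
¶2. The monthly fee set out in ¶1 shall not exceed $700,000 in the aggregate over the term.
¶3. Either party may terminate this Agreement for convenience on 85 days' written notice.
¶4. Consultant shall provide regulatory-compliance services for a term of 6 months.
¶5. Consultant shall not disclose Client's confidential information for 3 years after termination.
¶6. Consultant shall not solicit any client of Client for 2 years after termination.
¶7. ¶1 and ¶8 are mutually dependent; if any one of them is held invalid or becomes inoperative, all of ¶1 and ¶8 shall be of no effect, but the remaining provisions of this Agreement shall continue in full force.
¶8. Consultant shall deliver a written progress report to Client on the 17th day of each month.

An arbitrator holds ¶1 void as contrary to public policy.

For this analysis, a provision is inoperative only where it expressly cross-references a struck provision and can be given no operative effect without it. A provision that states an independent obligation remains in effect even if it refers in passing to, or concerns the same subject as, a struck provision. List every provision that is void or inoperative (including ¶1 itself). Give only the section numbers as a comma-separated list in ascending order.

1, 2, 8

¶1 is struck. ¶2 does nothing except set the aggregate cap on the monthly fee by reference to ¶1; with ¶1 gone it has no independent effect and is inoperative. ¶7 declares ¶1 and ¶8 mutually dependent; since one of them has fallen, all of them are of no effect. That brings down ¶8 as well. The remainder continues in force under ¶7. The provisions still in force are ¶3, ¶4, ¶5, ¶6, and ¶7.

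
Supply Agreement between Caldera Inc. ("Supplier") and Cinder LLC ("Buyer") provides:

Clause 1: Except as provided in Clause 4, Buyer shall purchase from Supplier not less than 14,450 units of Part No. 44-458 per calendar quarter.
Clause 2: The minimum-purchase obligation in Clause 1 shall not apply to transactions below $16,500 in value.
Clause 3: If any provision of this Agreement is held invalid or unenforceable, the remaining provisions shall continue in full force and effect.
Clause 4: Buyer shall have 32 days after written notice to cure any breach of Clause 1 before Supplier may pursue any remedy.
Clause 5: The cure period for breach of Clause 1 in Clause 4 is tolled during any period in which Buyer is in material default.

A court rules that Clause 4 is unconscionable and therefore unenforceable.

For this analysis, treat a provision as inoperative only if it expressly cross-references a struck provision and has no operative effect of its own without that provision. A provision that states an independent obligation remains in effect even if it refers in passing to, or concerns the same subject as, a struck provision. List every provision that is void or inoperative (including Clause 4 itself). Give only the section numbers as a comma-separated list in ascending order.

4, 5

Clause 4 is struck. Clause 5 operates only by reference to Clause 4, so it falls with Clause 4. Clause 1 mentions Clause 4 but its own obligation stands independently of Clause 4, so Clause 1 is not affected. Clause 3 is a severability clause and preserves every provision that can still be given independent effect. The provisions still in force are Clause 1, Clause 2, and Clause 3.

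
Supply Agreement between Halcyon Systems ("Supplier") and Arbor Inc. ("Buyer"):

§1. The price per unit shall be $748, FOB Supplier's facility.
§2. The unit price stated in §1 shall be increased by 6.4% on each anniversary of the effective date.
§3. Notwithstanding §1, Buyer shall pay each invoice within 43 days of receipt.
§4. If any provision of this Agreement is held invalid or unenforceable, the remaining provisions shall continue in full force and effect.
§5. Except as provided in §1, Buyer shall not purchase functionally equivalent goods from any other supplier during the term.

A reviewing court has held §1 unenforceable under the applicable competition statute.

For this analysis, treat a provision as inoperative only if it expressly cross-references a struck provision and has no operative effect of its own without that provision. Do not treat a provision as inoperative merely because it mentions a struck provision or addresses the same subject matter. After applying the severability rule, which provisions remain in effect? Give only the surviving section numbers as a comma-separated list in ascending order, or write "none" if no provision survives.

3, 4, 5

§1 is struck. §2 operates only by reference to §1, so it falls with §1. §3 mentions §1 but its own obligation stands independently of §1, so §3 is not affected. §5 mentions §1 but its own obligation stands independently of §1, so §5 is not affected. §4 is a severability clause and preserves every provision that can still be given independent effect. §3, §4, and §5 remain in effect.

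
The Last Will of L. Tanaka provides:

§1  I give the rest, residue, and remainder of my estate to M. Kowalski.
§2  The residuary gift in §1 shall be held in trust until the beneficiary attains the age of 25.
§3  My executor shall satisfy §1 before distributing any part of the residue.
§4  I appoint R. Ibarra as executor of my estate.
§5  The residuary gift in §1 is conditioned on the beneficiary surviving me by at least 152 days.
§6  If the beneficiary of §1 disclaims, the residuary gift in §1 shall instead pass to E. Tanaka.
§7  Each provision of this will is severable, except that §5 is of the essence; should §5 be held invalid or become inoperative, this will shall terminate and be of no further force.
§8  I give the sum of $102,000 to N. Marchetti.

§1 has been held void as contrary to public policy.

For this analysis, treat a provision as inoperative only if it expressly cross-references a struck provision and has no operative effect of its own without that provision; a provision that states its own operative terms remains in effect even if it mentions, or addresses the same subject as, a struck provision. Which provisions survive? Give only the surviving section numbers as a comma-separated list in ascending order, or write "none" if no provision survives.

§1 is struck. The only function of §2 is the trust for §1, so it cannot stand once §1 is removed. §3 has no operative effect of its own apart from §1 and is therefore inoperative. §5 has no operative effect of its own apart from §1 and is therefore inoperative. §6 merely fixes the alternative disposition for §1; with §1 gone it has nothing to operate on and falls away. §7 makes §5 an essential term, and §5 has been rendered inoperative by the cascade; under §7, the entire will is therefore void. No provision of the will survives.

none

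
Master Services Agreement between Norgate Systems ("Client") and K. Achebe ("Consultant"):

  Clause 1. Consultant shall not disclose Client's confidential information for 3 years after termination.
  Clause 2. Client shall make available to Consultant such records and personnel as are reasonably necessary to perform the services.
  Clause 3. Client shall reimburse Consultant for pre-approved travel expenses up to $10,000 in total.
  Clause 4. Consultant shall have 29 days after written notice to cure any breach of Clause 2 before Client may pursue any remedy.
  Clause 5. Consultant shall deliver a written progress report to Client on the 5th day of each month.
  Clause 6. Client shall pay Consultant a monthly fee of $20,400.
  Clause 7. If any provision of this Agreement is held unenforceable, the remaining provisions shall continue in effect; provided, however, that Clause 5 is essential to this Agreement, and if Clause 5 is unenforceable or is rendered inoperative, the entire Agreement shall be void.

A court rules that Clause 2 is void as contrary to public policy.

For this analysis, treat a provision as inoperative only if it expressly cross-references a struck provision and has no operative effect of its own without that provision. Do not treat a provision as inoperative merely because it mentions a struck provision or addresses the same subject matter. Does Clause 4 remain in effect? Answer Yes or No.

Clause 2 is struck. Clause 4 has no operative effect of its own apart from Clause 2 and is therefore inoperative. Clause 7 makes Clause 5 an essential term, but Clause 5 is unaffected, so the severability proviso in Clause 7 preserves the remaining provisions. The provisions still in force are Clause 1, Clause 3, Clause 5, Clause 6, and Clause 7. Clause 4 is among the inoperative provisions, so the answer is no.

No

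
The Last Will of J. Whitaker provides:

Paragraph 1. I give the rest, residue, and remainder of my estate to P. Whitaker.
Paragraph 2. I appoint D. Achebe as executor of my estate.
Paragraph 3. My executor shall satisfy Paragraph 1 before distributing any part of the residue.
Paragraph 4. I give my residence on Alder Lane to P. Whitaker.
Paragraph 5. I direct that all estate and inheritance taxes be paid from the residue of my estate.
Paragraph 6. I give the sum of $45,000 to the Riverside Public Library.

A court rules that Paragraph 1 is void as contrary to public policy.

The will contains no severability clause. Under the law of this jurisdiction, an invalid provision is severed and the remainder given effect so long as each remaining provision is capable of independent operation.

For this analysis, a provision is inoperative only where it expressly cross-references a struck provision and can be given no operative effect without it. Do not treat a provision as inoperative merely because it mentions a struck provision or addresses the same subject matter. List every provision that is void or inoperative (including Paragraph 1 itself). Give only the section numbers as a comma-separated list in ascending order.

1, 3

Paragraph 1 is struck. Paragraph 3 merely fixes the priority direction for Paragraph 1; with Paragraph 1 gone it has nothing to operate on and falls away. With no severability clause, the stated default rule severs what cannot stand and enforces each remaining provision that can operate on its own. The provisions still in force are Paragraph 2, Paragraph 4, Paragraph 5, and Paragraph 6.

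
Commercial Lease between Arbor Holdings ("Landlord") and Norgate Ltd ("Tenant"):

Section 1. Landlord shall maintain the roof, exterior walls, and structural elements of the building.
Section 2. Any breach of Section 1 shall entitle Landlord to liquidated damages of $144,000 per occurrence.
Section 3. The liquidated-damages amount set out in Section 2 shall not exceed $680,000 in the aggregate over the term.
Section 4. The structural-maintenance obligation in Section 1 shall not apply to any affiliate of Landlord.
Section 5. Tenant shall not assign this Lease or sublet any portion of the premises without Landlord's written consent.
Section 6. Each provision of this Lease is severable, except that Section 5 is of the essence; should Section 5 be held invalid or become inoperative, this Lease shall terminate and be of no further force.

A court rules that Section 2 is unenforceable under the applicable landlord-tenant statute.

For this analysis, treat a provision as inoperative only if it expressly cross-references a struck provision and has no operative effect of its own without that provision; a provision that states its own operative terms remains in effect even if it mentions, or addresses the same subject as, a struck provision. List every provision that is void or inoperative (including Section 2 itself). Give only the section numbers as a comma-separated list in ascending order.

2, 3

Section 2 is struck. Section 3 does nothing except set the aggregate cap on the liquidated-damages amount by reference to Section 2; with Section 2 gone it has no independent effect and is inoperative. Section 6 makes Section 5 an essential term, but Section 5 is unaffected, so the severability proviso in Section 6 preserves the remaining provisions. The provisions still in force are Section 1, Section 4, Section 5, and Section 6.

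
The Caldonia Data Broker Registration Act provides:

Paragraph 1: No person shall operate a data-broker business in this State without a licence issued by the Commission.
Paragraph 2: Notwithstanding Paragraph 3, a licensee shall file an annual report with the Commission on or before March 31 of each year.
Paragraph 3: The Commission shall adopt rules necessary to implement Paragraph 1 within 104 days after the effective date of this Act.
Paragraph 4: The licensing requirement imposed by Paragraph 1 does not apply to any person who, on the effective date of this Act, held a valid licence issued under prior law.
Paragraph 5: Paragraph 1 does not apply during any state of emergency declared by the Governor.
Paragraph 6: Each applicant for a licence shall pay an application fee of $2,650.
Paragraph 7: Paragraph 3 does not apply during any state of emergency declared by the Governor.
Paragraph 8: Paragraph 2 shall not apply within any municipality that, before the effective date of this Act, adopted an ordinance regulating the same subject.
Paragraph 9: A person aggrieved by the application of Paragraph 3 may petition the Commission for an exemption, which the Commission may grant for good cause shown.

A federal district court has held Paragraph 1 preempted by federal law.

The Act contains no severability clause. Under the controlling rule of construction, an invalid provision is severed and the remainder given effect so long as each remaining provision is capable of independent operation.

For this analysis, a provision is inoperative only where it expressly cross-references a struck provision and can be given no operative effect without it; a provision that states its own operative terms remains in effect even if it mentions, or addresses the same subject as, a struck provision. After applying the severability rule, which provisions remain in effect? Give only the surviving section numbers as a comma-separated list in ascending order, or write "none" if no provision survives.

Paragraph 1 is struck. Paragraph 3 operates only by reference to Paragraph 1, so it falls with Paragraph 1. Paragraph 4 operates only by reference to Paragraph 1, so it falls with Paragraph 1. Paragraph 5 has no operative effect of its own apart from Paragraph 1 and is therefore inoperative. The only function of Paragraph 7 is the emergency suspension of Paragraph 3, so it cannot stand once Paragraph 3 is removed. Paragraph 9 merely fixes the exemption procedure for Paragraph 3; with Paragraph 3 gone it has nothing to operate on and falls away. Although Paragraph 2 refers to Paragraph 3, its operative terms do not depend on Paragraph 3, so it remains in effect. Under the stated default rule, only provisions that cannot operate independently fall away; the rest are enforced. Paragraph 2, Paragraph 6, and Paragraph 8 remain in effect.

2, 6, 8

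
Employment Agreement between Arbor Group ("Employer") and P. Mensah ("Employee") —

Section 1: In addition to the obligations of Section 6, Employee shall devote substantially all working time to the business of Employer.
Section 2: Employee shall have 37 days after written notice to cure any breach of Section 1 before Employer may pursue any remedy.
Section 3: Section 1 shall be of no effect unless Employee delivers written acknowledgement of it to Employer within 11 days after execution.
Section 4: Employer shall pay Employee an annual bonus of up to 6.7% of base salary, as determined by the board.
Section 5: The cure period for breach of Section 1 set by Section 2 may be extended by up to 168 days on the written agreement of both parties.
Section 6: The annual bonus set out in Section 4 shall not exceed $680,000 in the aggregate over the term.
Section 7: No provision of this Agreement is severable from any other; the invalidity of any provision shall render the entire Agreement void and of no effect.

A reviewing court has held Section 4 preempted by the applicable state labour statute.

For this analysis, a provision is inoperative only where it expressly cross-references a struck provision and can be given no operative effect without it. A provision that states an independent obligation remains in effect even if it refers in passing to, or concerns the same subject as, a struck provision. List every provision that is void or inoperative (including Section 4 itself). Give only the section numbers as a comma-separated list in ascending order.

Section 4 is struck. The whole of Section 6 is the aggregate cap on the annual bonus, defined by reference to Section 4, so Section 6 cannot stand once Section 4 is removed. Section 7 provides that the Agreement is not severable, so the invalidity of any one provision voids the entire Agreement. No provision of the Agreement survives.

1, 2, 3, 4, 5, 6, 7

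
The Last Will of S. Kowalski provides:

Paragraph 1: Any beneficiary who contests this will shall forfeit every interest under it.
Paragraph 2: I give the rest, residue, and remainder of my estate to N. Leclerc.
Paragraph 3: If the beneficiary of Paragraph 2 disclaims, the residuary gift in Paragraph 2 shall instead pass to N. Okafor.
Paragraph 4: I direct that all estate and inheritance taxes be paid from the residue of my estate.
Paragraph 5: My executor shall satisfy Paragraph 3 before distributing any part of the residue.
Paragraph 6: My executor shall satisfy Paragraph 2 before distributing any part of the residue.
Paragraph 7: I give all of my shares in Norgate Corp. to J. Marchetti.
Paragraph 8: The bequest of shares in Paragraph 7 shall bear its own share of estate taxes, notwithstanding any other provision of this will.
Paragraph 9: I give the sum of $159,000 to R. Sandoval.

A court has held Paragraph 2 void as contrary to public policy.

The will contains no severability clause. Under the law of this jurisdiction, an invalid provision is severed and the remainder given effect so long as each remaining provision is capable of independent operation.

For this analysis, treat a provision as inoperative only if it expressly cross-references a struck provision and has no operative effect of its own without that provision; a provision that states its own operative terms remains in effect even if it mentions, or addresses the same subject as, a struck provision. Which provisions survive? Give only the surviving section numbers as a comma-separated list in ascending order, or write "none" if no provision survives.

Paragraph 2 is struck. Paragraph 3 operates only by reference to Paragraph 2, so it falls with Paragraph 2. Paragraph 6 merely fixes the priority direction for Paragraph 2; with Paragraph 2 gone it has nothing to operate on and falls away. Paragraph 5 merely fixes the priority direction for Paragraph 3; with Paragraph 3 gone it has nothing to operate on and falls away. With no severability clause, the stated default rule severs what cannot stand and enforces each remaining provision that can operate on its own. The provisions still in force are Paragraph 1, Paragraph 4, Paragraph 7, Paragraph 8, and Paragraph 9.

1, 4, 7, 8, 9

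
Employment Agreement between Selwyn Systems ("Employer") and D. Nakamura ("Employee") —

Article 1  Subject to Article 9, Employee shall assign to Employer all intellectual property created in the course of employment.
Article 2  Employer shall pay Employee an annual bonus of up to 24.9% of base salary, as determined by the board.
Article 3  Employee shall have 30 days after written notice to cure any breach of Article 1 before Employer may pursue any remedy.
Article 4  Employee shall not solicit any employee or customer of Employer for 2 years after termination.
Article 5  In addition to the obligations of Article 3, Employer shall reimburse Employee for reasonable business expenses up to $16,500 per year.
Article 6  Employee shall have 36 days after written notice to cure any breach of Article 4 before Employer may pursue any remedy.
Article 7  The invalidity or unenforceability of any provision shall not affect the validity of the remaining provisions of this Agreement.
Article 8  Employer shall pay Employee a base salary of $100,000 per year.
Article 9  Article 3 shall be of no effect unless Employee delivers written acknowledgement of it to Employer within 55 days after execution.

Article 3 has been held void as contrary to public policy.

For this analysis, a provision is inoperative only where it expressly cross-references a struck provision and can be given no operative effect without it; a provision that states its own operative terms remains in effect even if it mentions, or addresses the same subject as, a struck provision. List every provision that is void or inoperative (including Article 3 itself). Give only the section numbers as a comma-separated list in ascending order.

Article 3 is struck. Article 9 has no operative effect of its own apart from Article 3 and is therefore inoperative. Article 1 mentions Article 9 but its own obligation stands independently of Article 9, so Article 1 is not affected. Article 5 mentions Article 3 but its own obligation stands independently of Article 3, so Article 5 is not affected. Under the severability clause in Article 7, the remaining provisions continue in force. Article 1, Article 2, Article 4, Article 5, Article 6, Article 7, and Article 8 remain in effect.

3, 9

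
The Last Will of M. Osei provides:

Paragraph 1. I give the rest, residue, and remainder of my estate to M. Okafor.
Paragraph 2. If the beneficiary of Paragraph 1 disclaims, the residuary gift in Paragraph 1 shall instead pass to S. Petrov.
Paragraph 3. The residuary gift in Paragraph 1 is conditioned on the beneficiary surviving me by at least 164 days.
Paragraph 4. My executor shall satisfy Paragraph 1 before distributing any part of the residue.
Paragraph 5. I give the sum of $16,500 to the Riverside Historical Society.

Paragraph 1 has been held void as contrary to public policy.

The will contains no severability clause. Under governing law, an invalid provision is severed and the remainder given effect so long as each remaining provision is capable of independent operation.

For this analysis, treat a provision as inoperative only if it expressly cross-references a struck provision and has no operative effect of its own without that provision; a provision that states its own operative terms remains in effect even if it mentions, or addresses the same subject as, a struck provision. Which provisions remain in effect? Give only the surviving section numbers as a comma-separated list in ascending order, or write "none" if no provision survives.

5

Paragraph 1 is struck. Paragraph 2 merely fixes the alternative disposition for Paragraph 1; with Paragraph 1 gone it has nothing to operate on and falls away. Paragraph 3 operates only by reference to Paragraph 1, so it falls with Paragraph 1. The only function of Paragraph 4 is the priority direction for Paragraph 1, so it cannot stand once Paragraph 1 is removed. With no severability clause, the stated default rule severs what cannot stand and enforces each remaining provision that can operate on its own. Only Paragraph 5 remains in effect.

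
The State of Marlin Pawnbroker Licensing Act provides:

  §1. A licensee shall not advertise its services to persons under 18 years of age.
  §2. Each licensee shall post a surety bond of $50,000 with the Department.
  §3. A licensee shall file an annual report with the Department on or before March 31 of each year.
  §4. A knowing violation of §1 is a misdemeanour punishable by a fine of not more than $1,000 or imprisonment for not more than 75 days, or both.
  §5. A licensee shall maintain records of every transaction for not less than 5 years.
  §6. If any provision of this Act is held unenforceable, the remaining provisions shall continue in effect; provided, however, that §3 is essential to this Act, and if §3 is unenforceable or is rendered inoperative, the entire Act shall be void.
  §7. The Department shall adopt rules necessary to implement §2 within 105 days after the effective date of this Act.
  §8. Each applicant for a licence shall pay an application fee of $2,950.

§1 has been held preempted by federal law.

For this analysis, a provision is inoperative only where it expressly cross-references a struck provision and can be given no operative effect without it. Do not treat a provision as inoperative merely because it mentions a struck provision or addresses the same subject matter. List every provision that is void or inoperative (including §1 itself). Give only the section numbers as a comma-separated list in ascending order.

§1 is struck. §4 operates only by reference to §1, so it falls with §1. §6 makes §3 an essential term, but §3 is unaffected, so the severability proviso in §6 preserves the remaining provisions. §2, §3, §5, §6, §7, and §8 remain in effect.

1, 4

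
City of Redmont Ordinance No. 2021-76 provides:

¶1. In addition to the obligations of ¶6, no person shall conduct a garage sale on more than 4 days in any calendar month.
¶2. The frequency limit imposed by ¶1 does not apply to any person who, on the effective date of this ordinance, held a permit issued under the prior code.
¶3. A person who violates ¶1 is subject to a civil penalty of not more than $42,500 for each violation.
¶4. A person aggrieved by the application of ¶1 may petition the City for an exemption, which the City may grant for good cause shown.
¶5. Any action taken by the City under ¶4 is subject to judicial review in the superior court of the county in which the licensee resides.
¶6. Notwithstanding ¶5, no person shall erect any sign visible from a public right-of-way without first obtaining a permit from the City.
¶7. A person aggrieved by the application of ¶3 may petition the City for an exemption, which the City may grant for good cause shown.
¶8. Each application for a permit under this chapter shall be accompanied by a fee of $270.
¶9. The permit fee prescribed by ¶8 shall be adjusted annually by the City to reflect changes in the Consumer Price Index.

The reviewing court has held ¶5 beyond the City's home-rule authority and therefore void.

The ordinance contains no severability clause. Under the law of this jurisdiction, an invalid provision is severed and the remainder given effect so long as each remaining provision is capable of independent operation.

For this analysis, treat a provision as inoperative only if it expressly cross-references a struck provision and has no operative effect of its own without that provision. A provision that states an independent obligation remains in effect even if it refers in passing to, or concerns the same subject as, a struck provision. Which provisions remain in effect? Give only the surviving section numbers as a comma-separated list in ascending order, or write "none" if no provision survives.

¶5 is struck. Although ¶6 refers to ¶5, its operative terms do not depend on ¶5, so it remains in effect. Nothing else in the ordinance is defined by reference to ¶5. Under the stated default rule, only provisions that cannot operate independently fall away; the rest are enforced. That leaves ¶1, ¶2, ¶3, ¶4, ¶6, ¶7, ¶8, and ¶9 in effect.

1, 2, 3, 4, 6, 7, 8, 9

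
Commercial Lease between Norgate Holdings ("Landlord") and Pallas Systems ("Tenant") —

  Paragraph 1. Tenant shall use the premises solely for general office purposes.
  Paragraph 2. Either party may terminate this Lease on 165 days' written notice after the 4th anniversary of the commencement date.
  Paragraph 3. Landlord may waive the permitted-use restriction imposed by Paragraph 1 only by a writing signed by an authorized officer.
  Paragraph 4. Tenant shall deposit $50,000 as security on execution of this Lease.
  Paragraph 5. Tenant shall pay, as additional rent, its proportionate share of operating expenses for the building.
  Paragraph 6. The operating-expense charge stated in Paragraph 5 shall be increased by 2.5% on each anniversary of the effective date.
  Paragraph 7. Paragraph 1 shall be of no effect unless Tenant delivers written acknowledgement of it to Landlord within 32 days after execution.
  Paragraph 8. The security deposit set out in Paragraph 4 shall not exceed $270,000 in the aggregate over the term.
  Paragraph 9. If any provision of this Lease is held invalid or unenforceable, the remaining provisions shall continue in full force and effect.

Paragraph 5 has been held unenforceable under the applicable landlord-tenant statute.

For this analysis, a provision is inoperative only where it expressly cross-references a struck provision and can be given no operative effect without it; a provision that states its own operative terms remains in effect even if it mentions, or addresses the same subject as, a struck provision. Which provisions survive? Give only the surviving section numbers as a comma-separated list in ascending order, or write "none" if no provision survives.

Paragraph 5 is struck. Paragraph 6 operates only by reference to Paragraph 5, so it falls with Paragraph 5. Paragraph 9 is a severability clause and preserves every provision that can still be given independent effect. The provisions still in force are Paragraph 1, Paragraph 2, Paragraph 3, Paragraph 4, Paragraph 7, Paragraph 8, and Paragraph 9.

1, 2, 3, 4, 7, 8, 9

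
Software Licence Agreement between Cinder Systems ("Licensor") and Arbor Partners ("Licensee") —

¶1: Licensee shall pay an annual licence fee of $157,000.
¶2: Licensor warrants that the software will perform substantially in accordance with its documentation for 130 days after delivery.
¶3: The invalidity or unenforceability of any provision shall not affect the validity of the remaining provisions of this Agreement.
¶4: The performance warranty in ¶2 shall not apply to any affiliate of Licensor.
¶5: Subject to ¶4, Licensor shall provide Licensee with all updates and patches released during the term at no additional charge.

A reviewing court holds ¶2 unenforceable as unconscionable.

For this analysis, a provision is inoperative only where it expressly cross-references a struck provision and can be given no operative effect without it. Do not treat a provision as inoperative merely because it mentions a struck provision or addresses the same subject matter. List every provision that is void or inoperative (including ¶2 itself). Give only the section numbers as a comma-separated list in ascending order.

¶2 is struck. ¶4 has no operative effect of its own apart from ¶2 and is therefore inoperative. Although ¶5 refers to ¶4, its operative terms do not depend on ¶4, so it remains in effect. Under the severability clause in ¶3, the remaining provisions continue in force. The provisions still in force are ¶1, ¶3, and ¶5.

2, 4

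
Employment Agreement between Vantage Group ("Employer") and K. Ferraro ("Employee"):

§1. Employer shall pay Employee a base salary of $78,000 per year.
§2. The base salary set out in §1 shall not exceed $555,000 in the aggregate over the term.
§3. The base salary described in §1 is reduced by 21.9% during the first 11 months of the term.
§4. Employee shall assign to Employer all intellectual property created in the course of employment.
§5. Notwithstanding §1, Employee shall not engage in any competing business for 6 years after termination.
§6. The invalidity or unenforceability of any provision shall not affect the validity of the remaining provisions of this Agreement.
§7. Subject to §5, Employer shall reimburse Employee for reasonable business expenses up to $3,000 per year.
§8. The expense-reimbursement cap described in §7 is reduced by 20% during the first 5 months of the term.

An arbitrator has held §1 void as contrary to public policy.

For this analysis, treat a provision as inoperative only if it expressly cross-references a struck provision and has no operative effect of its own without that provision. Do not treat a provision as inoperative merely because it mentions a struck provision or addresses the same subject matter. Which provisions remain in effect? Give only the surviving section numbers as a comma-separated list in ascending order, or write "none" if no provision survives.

4, 5, 6, 7, 8

§1 is struck. §2 does nothing except set the aggregate cap on the base salary by reference to §1; with §1 gone it has no independent effect and is inoperative. The whole of §3 is the introductory reduction to the base salary, defined by reference to §1, so §3 cannot stand once §1 is removed. Although §5 refers to §1, its operative terms do not depend on §1, so it remains in effect. Under the severability clause in §6, the remaining provisions continue in force. That leaves §4, §5, §6, §7, and §8 in effect.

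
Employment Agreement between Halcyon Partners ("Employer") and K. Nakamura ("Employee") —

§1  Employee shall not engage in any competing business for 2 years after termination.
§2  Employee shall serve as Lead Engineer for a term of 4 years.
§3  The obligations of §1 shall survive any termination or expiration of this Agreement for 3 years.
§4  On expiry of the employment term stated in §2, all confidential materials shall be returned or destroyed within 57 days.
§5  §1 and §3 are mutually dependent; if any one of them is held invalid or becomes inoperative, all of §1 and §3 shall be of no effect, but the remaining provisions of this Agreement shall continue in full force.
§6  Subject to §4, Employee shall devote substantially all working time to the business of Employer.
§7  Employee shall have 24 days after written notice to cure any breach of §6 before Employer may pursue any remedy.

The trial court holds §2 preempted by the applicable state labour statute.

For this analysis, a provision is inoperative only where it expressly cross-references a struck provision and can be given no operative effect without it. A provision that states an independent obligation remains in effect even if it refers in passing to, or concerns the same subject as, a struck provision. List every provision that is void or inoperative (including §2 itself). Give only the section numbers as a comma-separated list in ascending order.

§2 is struck. §4 operates only by reference to §2, so it falls with §2. §6 mentions §4 but its own obligation stands independently of §4, so §6 is not affected. §5 ties §1 and §3 together, but none of those is affected here; the remaining provisions continue in force under §5. That leaves §1, §3, §5, §6, and §7 in effect.

2, 4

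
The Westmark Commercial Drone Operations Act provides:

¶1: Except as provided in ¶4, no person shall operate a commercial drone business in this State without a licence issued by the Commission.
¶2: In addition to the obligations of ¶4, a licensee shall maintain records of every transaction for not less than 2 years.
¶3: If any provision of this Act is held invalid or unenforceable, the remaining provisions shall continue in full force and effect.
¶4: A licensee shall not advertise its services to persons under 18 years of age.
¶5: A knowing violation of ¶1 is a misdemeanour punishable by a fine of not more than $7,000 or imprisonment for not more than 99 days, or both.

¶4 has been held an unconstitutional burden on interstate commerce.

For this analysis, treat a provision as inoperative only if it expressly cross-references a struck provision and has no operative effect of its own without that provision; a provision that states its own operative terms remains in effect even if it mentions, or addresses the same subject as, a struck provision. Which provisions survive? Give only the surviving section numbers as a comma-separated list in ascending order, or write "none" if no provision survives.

1, 2, 3, 5

¶4 is struck. Although ¶2 refers to ¶4, its operative terms do not depend on ¶4, so it remains in effect. ¶1 mentions ¶4 but its own obligation stands independently of ¶4, so ¶1 is not affected. No other provision's operative terms depend on ¶4. ¶3 is a severability clause and preserves every provision that can still be given independent effect. That leaves ¶1, ¶2, ¶3, and ¶5 in effect.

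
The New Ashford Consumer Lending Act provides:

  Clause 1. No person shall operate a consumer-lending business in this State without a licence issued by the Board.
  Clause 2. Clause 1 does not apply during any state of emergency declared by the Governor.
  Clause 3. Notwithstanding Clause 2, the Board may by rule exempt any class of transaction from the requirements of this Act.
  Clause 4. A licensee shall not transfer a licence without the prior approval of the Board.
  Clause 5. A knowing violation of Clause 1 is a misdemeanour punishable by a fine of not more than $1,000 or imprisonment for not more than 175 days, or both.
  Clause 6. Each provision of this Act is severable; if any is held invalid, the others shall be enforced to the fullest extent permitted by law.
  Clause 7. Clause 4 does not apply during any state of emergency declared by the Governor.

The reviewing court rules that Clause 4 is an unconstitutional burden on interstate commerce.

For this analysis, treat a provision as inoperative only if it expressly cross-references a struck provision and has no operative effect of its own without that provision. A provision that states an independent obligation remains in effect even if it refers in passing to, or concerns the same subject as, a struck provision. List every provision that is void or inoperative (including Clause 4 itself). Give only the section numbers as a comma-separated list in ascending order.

Clause 4 is struck. Clause 7 has no operative effect of its own apart from Clause 4 and is therefore inoperative. Under the severability clause in Clause 6, the remaining provisions continue in force. Clause 1, Clause 2, Clause 3, Clause 5, and Clause 6 remain in effect.

4, 7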